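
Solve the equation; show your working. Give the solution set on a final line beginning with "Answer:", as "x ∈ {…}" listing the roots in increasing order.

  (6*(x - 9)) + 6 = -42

Step 1. [(6*(x - 9)) + 6 = -42] common factor 6 (LHS and -42) — divide through. So factor: (x - 9) + 1 = -7.
Step 2. [(x - 9) + 1 = -7] 1 comes off first (subtract 1), so sub: x - 9 = -8.
Step 3. [x - 9 = -8] the outer -9 inverts by adding 9 ⇒ sub: x = 1.

Answer: x ∈ {1}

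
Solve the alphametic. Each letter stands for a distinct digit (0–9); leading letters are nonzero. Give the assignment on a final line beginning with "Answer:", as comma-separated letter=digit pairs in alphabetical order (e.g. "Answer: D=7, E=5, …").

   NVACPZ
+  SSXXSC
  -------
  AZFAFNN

Step 1. [col 1: Z + C ≡ N (mod 10)] N=5 is one option consistent with column 1 (Z + C ≡ N (mod 10), carry-in 0) — take it ⇒ N=5.
Step 2. [col 1: Z + C ≡ N (mod 10)] no forcing yet in column 1 (carry-in 0); Z=2 is free and consistent — try it, so Z=2.
Step 3. [col 1: Z + C ≡ N (mod 10)] from column 1 (Z=2, N=5, carry-in 0, digits 2,5 already taken and all letters distinct): C must equal 3 ⇒ C=3.
Step 4. [col 2: P + S ≡ N (mod 10)] column 2 (P + S ≡ N (mod 10), carry-in 0) doesn't pin S yet; pick S=6 and continue. So S=6.
Step 5. [col 2: P + S ≡ N (mod 10)] from column 2 (S=6, N=5, carry-in 0, digits 2,3,5,6 already taken and all letters distinct): P must equal 9. So P=9.
Step 6. [col 3: C + X ≡ F (mod 10)] X=0 is one option consistent with column 3 (C + X ≡ F (mod 10), carry-in 1) — take it. So X=0.
Step 7. [col 3: C + X ≡ F (mod 10)] in column 3 we have C+X≡F with carry-in 1; given C=3, X=0 and digits 0,2,3,5,6,9 already taken and all letters distinct, that pins F to 4 ⇒ F=4.
Step 8. [col 4: A + X ≡ A (mod 10)] no forcing yet in column 4 (carry-in 0); A=1 is free and consistent — try it. So A=1.
Step 9. [col 5: V + S ≡ F (mod 10)] from column 5 (S=6, F=4, carry-in 0, digits 0,1,2,3,4,5,6,9 already taken and all letters distinct): V must equal 8 ⇒ V=8.

Answer: A=1, C=3, F=4, N=5, P=9, S=6, V=8, X=0, Z=2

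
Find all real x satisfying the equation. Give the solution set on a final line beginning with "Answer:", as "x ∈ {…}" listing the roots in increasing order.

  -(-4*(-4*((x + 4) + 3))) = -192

Step 1. [-(-4*(-4*((x + 4) + 3))) = -192] LHS negated; negate both sides, so neg: -4*(-4*((x + 4) + 3)) = 192.
Step 2. [-4*(-4*((x + 4) + 3)) = 192] divide by the outer -4 ⇒ div: -4*((x + 4) + 3) = -48.
Step 3. [-4*((x + 4) + 3) = -48] -4 out front; divide by -4. So div: (x + 4) + 3 = 12.
Step 4. [(x + 4) + 3 = 12] peel the +3: subtract 3 from each side ⇒ sub: x + 4 = 9.
Step 5. [x + 4 = 9] the outer +4 inverts by subtracting 4 ⇒ sub: x = 5.

Answer: x ∈ {5}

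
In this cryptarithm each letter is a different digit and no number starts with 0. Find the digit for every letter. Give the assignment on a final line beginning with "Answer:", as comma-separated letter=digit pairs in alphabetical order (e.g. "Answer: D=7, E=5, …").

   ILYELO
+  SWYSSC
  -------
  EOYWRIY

Step 1. [E] the sum has 7 digits but both addends have 6; that extra leading digit E is the final carry, namely 1. So E=1.
Step 2. [col 1: O + C ≡ Y (mod 10)] column 1 (O + C ≡ Y (mod 10), carry-in 0) doesn't pin Y yet; pick Y=3 and continue. So Y=3.
Step 3. [col 1: O + C ≡ Y (mod 10)] C=9 is one option consistent with column 1 (O + C ≡ Y (mod 10), carry-in 0) — take it. So C=9.
Step 4. [col 1: O + C ≡ Y (mod 10)] from column 1 (C=9, Y=3, carry-in 0, digits 1,3,9 already taken and all letters distinct): O must equal 4 ⇒ O=4.
Step 5. [col 2: L + S ≡ I (mod 10)] I=5 is one option consistent with column 2 (L + S ≡ I (mod 10), carry-in 1) — take it, so I=5.
Step 6. [col 2: L + S ≡ I (mod 10)] several values work for L in column 2 (L + S ≡ I (mod 10), carry-in 1); try L=6, so L=6.
Step 7. [col 2: L + S ≡ I (mod 10)] column 2: given L=6, I=5, carry-in 1, and digits 1,3,4,5,6,9 already taken and all letters distinct, L+S≡I (mod 10) forces S=8 ⇒ S=8.
Step 8. [col 3: E + S ≡ R (mod 10)] in column 3 we have E+S≡R with carry-in 1; given E=1, S=8 and digits 1,3,4,5,6,8,9 already taken and all letters distinct, that pins R to 0. So R=0.
Step 9. [col 4: Y + Y ≡ W (mod 10)] column 4: given Y=3, carry-in 1, and digits 0,1,3,4,5,6,8,9 already taken and all letters distinct, Y+Y≡W (mod 10) forces W=7, so W=7.

Answer: C=9, E=1, I=5, L=6, O=4, R=0, S=8, W=7, Y=3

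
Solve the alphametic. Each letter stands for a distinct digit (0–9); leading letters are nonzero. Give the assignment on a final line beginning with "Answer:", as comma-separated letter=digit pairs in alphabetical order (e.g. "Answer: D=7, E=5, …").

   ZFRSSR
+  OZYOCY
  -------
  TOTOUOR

Step 1. [T] the sum has 7 digits but both addends have 6; that extra leading digit T is the final carry, namely 1, so T=1.
Step 2. [col 1: R + Y ≡ R (mod 10)] in column 1 we have R+Y≡R with carry-in 0; given nothing yet and digits 1 already taken and all letters distinct, that pins Y to 0 ⇒ Y=0.
Step 3. [col 1: R + Y ≡ R (mod 10)] column 1 (R + Y ≡ R (mod 10), carry-in 0) doesn't pin R yet; pick R=4 and continue. So R=4.
Step 4. [col 2: S + C ≡ O (mod 10)] column 2 (S + C ≡ O (mod 10), carry-in 0) doesn't pin S yet; pick S=7 and continue. So S=7.
Step 5. [col 2: S + C ≡ O (mod 10)] column 2 (S + C ≡ O (mod 10), carry-in 0) doesn't pin C yet; pick C=8 and continue, so C=8.
Step 6. [col 2: S + C ≡ O (mod 10)] column 2 reads S+C+carry(0)=O with S=7, C=8; with digits 0,1,4,7,8 already taken and all letters distinct, the only value for O is 5, so O=5.
Step 7. [col 3: S + O ≡ U (mod 10)] in column 3 we have S+O≡U with carry-in 1; given S=7, O=5 and digits 0,1,4,5,7,8 already taken and all letters distinct, that pins U to 3. So U=3.
Step 8. [col 5: F + Z ≡ T (mod 10)] Z=9 is one option consistent with column 5 (F + Z ≡ T (mod 10), carry-in 0) — take it, so Z=9.
Step 9. [col 5: F + Z ≡ T (mod 10)] column 5 reads F+Z+carry(0)=T with Z=9, T=1; with digits 0,1,3,4,5,7,8,9 already taken and all letters distinct, the only value for F is 2. So F=2.

Answer: C=8, F=2, O=5, R=4, S=7, T=1, U=3, Y=0, Z=9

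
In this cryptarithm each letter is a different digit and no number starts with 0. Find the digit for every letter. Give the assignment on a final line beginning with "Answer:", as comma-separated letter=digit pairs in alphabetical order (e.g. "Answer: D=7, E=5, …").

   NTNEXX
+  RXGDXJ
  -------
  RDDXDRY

Step 1. [col 1: X + J ≡ Y (mod 10)] several values work for Y in column 1 (X + J ≡ Y (mod 10), carry-in 0); try Y=2. So Y=2.
Step 2. [col 1: X + J ≡ Y (mod 10)] J=7 is one option consistent with column 1 (X + J ≡ Y (mod 10), carry-in 0) — take it. So J=7.
Step 3. [R] R is the leading digit of a 7-digit sum of two 6-digit numbers; the final carry is exactly 1. So R=1.
Step 4. [col 1: X + J ≡ Y (mod 10)] column 1 reads X+J+carry(0)=Y with J=7, Y=2; with digits 1,2,7 already taken and all letters distinct, the only value for X is 5 ⇒ X=5.
Step 5. [col 3: E + D ≡ D (mod 10)] column 3: given nothing yet, carry-in 1, and digits 1,2,5,7 already taken and all letters distinct, E+D≡D (mod 10) forces E=9, so E=9.
Step 6. [col 3: E + D ≡ D (mod 10)] D=0 is one option consistent with column 3 (E + D ≡ D (mod 10), carry-in 1) — take it, so D=0.
Step 7. [col 4: N + G ≡ X (mod 10)] N=8 is one option consistent with column 4 (N + G ≡ X (mod 10), carry-in 1) — take it ⇒ N=8.
Step 8. [col 4: N + G ≡ X (mod 10)] column 4 reads N+G+carry(1)=X with N=8, X=5; with digits 0,1,2,5,7,8,9 already taken and all letters distinct, the only value for G is 6, so G=6.
Step 9. [col 5: T + X ≡ D (mod 10)] column 5 reads T+X+carry(1)=D with X=5, D=0; with digits 0,1,2,5,6,7,8,9 already taken and all letters distinct, the only value for T is 4. So T=4.

Answer: D=0, E=9, G=6, J=7, N=8, R=1, T=4, X=5, Y=2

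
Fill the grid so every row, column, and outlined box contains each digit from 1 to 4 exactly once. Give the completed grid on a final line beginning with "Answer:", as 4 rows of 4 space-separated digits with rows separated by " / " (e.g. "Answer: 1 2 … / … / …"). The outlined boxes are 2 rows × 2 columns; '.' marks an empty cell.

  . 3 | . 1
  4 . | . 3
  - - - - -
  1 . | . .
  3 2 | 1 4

Step 1. [r2c3∈{2}] r2c3 has the single candidate 2, so r2c3=2.
Step 2. [r1c1∈{2}] nothing but 2 survives at r1c1, so r1c1=2.
Step 3. [r2c2∈{1}] only 1 remains possible at r2c2 ⇒ r2c2=1.
Step 4. [r1c3∈{4}] r1c3's peers cover all but 4 ⇒ r1c3=4.
Step 5. [r3c4∈{2}] r3c4's peers cover all but 2 ⇒ r3c4=2.
Step 6. [r3c2∈{4}] r3c2 is down to just 4, so r3c2=4.
Step 7. [r3c3∈{3}] r3c3 is down to just 3 ⇒ r3c3=3.

Answer: 2 3 4 1 / 4 1 2 3 / 1 4 3 2 / 3 2 1 4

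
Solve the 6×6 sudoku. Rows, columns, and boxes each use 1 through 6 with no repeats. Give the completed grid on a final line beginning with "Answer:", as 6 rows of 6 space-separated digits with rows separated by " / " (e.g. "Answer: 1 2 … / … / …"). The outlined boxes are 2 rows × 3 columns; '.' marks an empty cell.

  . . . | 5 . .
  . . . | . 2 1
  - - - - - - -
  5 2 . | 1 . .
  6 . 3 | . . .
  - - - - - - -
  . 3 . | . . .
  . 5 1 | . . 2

Step 1. [r5c3∈{2,4,6}] across box 5, 6 lands solely at r5c3. So r5c3=6.
Step 2. [r5c4∈{4}] nothing but 4 survives at r5c4 ⇒ r5c4=4.
Step 3. [r3c3∈{4}] r3c3's peers cover all but 4, so r3c3=4.
Step 4. [r1c1∈{1,2,3,4}] r1c1 is the only open cell in col 1 admitting 1. So r1c1=1.
Step 5. [r5c6∈{5}] r5c6's peers cover all but 5 ⇒ r5c6=5.
Step 6. [r4c6∈{4}] r4c6's peers cover all but 4. So r4c6=4.
Step 7. [r1c5∈{3,4,6}] 4 has one home in col 5: r1c5. So r1c5=4.
Step 8. [r1c6∈{3,6}] in row 1, 3 fits only at r1c6, so r1c6=3.
Step 9. [r6c4∈{3,6}] across col 4, 3 lands solely at r6c4, so r6c4=3.
Step 10. [r2c2∈{4,6}] across col 2, 4 lands solely at r2c2. So r2c2=4.
Step 11. [r3c6∈{6}] r3c6 has the single candidate 6 ⇒ r3c6=6.
Step 12. [r6c5∈{6}] nothing but 6 survives at r6c5. So r6c5=6.
Step 13. [r2c1∈{3}] r2c1's peers cover all but 3 ⇒ r2c1=3.
Step 14. [r6c1∈{4}] only 4 remains possible at r6c1. So r6c1=4.
Step 15. [r5c5∈{1}] r5c5 has the single candidate 1, so r5c5=1.
Step 16. [r4c5∈{5}] r4c5's peers cover all but 5. So r4c5=5.
Step 17. [r2c4∈{6}] r2c4 has the single candidate 6, so r2c4=6.
Step 18. [r2c3∈{5}] r2c3 has the single candidate 5, so r2c3=5.
Step 19. [r5c1∈{2}] only 2 remains possible at r5c1. So r5c1=2.
Step 20. [r3c5∈{3}] only 3 remains possible at r3c5, so r3c5=3.
Step 21. [r1c2∈{6}] only 6 remains possible at r1c2, so r1c2=6.
Step 22. [r4c4∈{2}] r4c4 has the single candidate 2. So r4c4=2.
Step 23. [r1c3∈{2}] r1c3 has the single candidate 2. So r1c3=2.
Step 24. [r4c2∈{1}] r4c2's peers cover all but 1, so r4c2=1.

Answer: 1 6 2 5 4 3 / 3 4 5 6 2 1 / 5 2 4 1 3 6 / 6 1 3 2 5 4 / 2 3 6 4 1 5 / 4 5 1 3 6 2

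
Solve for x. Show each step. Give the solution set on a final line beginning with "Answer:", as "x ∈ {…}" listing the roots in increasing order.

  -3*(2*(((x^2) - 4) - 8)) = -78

Step 1. [-3*(2*(((x^2) - 4) - 8)) = -78] LHS = -3·(…); ÷-3 both sides. So div: 2*(((x^2) - 4) - 8) = 26.
Step 2. [2*(((x^2) - 4) - 8) = 26] divide by the outer 2 ⇒ div: ((x^2) - 4) - 8 = 13.
Step 3. [((x^2) - 4) - 8 = 13] peel the -8: add 8 from each side. So sub: (x^2) - 4 = 21.
Step 4. [(x^2) - 4 = 21] peel the -4: add 4 from each side, so sub: x^2 = 25.
Step 5. [x^2 = 25] √ both sides: 25 ≥ 0 gives two branches ⇒ sqrt: x = 5 or -5.

Answer: x ∈ {-5, 5}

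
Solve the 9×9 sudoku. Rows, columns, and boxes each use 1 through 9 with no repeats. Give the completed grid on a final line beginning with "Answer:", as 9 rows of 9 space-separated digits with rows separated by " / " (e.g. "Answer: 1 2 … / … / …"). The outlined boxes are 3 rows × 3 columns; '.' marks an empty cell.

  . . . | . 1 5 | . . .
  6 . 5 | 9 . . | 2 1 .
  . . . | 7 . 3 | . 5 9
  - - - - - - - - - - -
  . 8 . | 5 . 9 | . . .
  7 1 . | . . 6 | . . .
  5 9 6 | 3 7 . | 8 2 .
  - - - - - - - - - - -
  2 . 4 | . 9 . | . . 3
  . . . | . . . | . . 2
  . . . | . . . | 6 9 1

Step 1. [r3c7∈{4}] r3c7's peers cover all but 4. So r3c7=4.
Step 2. [r8c8∈{4,7,8}] r8c8 is the only open cell in box 9 admitting 4. So r8c8=4.
Step 3. [r2c2∈{3,4,7}] across row 2, 3 lands solely at r2c2. So r2c2=3.
Step 4. [r2c9∈{7,8}] 7 has one home in row 2: r2c9 ⇒ r2c9=7.
Step 5. [r9c6∈{2,4,7,8}] in col 6, 2 fits only at r9c6 ⇒ r9c6=2.
Step 6. [r5c8∈{3}] r5c8 has the single candidate 3 ⇒ r5c8=3.
Step 7. [r5c3∈{2}] r5c3 is down to just 2, so r5c3=2.
Step 8. [r1c4∈{2,4,6,8}] 2 has one home in col 4: r1c4 ⇒ r1c4=2.
Step 9. [r4c1∈{3,4}] r4c1 is the only open cell in box 4 admitting 4, so r4c1=4.
Step 10. [r1c9∈{6,8}] in col 9, 8 fits only at r1c9. So r1c9=8.
Step 11. [r7c8∈{7,8}] col 8 places 8 nowhere but r7c8. So r7c8=8.
Step 12. [r6c6∈{1,4}] 1 has one home in row 6: r6c6 ⇒ r6c6=1.
Step 13. [r7c6∈{7}] only 7 remains possible at r7c6, so r7c6=7.
Step 14. [r8c6∈{8}] r8c6 is down to just 8, so r8c6=8.
Step 15. [r8c7∈{5,7}] r8c7 is the only open cell in box 9 admitting 7 ⇒ r8c7=7.
Step 16. [r2c5∈{4,8}] r2c5 is the only open cell in row 2 admitting 8 ⇒ r2c5=8.
Step 17. [r5c5∈{4}] r5c5 has the single candidate 4, so r5c5=4.
Step 18. [r4c3∈{3}] r4c3 has the single candidate 3, so r4c3=3.
Step 19. [r7c4∈{1,6}] across row 7, 1 lands solely at r7c4 ⇒ r7c4=1.
Step 20. [r1c1∈{9}] nothing but 9 survives at r1c1 ⇒ r1c1=9.
Step 21. [r7c7∈{5}] nothing but 5 survives at r7c7 ⇒ r7c7=5.
Step 22. [r1c3∈{7}] r1c3's peers cover all but 7 ⇒ r1c3=7.
Step 23. [r8c4∈{6}] r8c4's peers cover all but 6. So r8c4=6.
Step 24. [r8c2∈{5}] r8c2 has the single candidate 5. So r8c2=5.
Step 25. [r8c5∈{3}] r8c5 has the single candidate 3 ⇒ r8c5=3.
Step 26. [r9c3∈{8}] only 8 remains possible at r9c3 ⇒ r9c3=8.
Step 27. [r3c3∈{1}] r3c3 has the single candidate 1, so r3c3=1.
Step 28. [r4c8∈{6,7}] in row 4, 7 fits only at r4c8, so r4c8=7.
Step 29. [r4c5∈{2}] r4c5's peers cover all but 2. So r4c5=2.
Step 30. [r9c2∈{7}] r9c2's peers cover all but 7. So r9c2=7.
Step 31. [r9c5∈{5}] nothing but 5 survives at r9c5. So r9c5=5.
Step 32. [r3c1∈{8}] r3c1's peers cover all but 8. So r3c1=8.
Step 33. [r8c3∈{9}] r8c3 has the single candidate 9. So r8c3=9.
Step 34. [r3c5∈{6}] nothing but 6 survives at r3c5, so r3c5=6.
Step 35. [r5c9∈{5}] r5c9 is down to just 5 ⇒ r5c9=5.
Step 36. [r8c1∈{1}] nothing but 1 survives at r8c1, so r8c1=1.
Step 37. [r5c4∈{8}] r5c4 is down to just 8, so r5c4=8.
Step 38. [r2c6∈{4}] nothing but 4 survives at r2c6, so r2c6=4.
Step 39. [r6c9∈{4}] r6c9 is down to just 4, so r6c9=4.
Step 40. [r9c1∈{3}] only 3 remains possible at r9c1. So r9c1=3.
Step 41. [r9c4∈{4}] only 4 remains possible at r9c4. So r9c4=4.
Step 42. [r1c2∈{4}] only 4 remains possible at r1c2 ⇒ r1c2=4.
Step 43. [r1c8∈{6}] only 6 remains possible at r1c8 ⇒ r1c8=6.
Step 44. [r1c7∈{3}] only 3 remains possible at r1c7, so r1c7=3.
Step 45. [r4c7∈{1}] r4c7 is down to just 1 ⇒ r4c7=1.
Step 46. [r7c2∈{6}] r7c2 has the single candidate 6. So r7c2=6.
Step 47. [r5c7∈{9}] r5c7 has the single candidate 9, so r5c7=9.
Step 48. [r3c2∈{2}] r3c2's peers cover all but 2. So r3c2=2.
Step 49. [r4c9∈{6}] r4c9 has the single candidate 6 ⇒ r4c9=6.

Answer: 9 4 7 2 1 5 3 6 8 / 6 3 5 9 8 4 2 1 7 / 8 2 1 7 6 3 4 5 9 / 4 8 3 5 2 9 1 7 6 / 7 1 2 8 4 6 9 3 5 / 5 9 6 3 7 1 8 2 4 / 2 6 4 1 9 7 5 8 3 / 1 5 9 6 3 8 7 4 2 / 3 7 8 4 5 2 6 9 1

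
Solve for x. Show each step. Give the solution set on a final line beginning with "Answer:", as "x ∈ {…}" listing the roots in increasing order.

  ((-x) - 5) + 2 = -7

Step 1. [((-x) - 5) + 2 = -7] 2 comes off first (subtract 2), so sub: (-x) - 5 = -9.
Step 2. [(-x) - 5 = -9] 5 comes off first (add 5) ⇒ sub: -x = -4.
Step 3. [-x = -4] flip signs both sides, so neg: x = 4.

Answer: x ∈ {4}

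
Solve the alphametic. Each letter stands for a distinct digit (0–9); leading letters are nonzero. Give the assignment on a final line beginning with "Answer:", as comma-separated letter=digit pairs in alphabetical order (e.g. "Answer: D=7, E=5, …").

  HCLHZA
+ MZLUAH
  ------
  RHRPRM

Step 1. [col 1: A + H ≡ M (mod 10)] A=2 is one option consistent with column 1 (A + H ≡ M (mod 10), carry-in 0) — take it ⇒ A=2.
Step 2. [col 1: A + H ≡ M (mod 10)] column 1 (A + H ≡ M (mod 10), carry-in 0) doesn't pin M yet; pick M=5 and continue. So M=5.
Step 3. [col 1: A + H ≡ M (mod 10)] in column 1 we have A+H≡M with carry-in 0; given A=2, M=5 and digits 2,5 already taken and all letters distinct, that pins H to 3. So H=3.
Step 4. [col 2: Z + A ≡ R (mod 10)] column 2 (Z + A ≡ R (mod 10), carry-in 0) doesn't pin R yet; pick R=9 and continue. So R=9.
Step 5. [col 2: Z + A ≡ R (mod 10)] column 2 reads Z+A+carry(0)=R with A=2, R=9; with digits 2,3,5,9 already taken and all letters distinct, the only value for Z is 7, so Z=7.
Step 6. [col 3: H + U ≡ P (mod 10)] no forcing yet in column 3 (carry-in 0); P=1 is free and consistent — try it, so P=1.
Step 7. [col 3: H + U ≡ P (mod 10)] in column 3 we have H+U≡P with carry-in 0; given H=3, P=1 and digits 1,2,3,5,7,9 already taken and all letters distinct, that pins U to 8 ⇒ U=8.
Step 8. [col 4: L + L ≡ R (mod 10)] in column 4 we have L+L≡R with carry-in 1; given R=9 and digits 1,2,3,5,7,8,9 already taken and all letters distinct, that pins L to 4 ⇒ L=4.
Step 9. [col 5: C + Z ≡ H (mod 10)] column 5: given Z=7, H=3, carry-in 0, and digits 1,2,3,4,5,7,8,9 already taken and all letters distinct, C+Z≡H (mod 10) forces C=6. So C=6.

Answer: A=2, C=6, H=3, L=4, M=5, P=1, R=9, U=8, Z=7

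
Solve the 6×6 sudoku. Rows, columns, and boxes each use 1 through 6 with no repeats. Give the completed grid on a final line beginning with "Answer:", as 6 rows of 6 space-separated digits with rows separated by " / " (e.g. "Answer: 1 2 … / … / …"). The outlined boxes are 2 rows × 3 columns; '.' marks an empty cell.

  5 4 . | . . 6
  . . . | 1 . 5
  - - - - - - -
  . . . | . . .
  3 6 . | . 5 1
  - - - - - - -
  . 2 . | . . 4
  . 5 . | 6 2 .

Step 1. [r3c6∈{2,3}] across col 6, 2 lands solely at r3c6. So r3c6=2.
Step 2. [r1c3∈{1,2,3}] row 1 places 1 nowhere but r1c3 ⇒ r1c3=1.
Step 3. [r1c5∈{3}] r1c5 is down to just 3. So r1c5=3.
Step 4. [r4c4∈{4}] nothing but 4 survives at r4c4, so r4c4=4.
Step 5. [r6c1∈{1,4}] row 6 places 1 nowhere but r6c1. So r6c1=1.
Step 6. [r6c3∈{3,4}] r6c3 is the only open cell in row 6 admitting 4. So r6c3=4.
Step 7. [r5c3∈{3,6}] in box 5, 3 fits only at r5c3, so r5c3=3.
Step 8. [r2c1∈{2,6}] 2 has one home in col 1: r2c1, so r2c1=2.
Step 9. [r1c4∈{2}] nothing but 2 survives at r1c4, so r1c4=2.
Step 10. [r2c3∈{6}] nothing but 6 survives at r2c3, so r2c3=6.
Step 11. [r3c4∈{3}] r3c4's peers cover all but 3, so r3c4=3.
Step 12. [r3c1∈{4}] only 4 remains possible at r3c1 ⇒ r3c1=4.
Step 13. [r2c5∈{4}] only 4 remains possible at r2c5. So r2c5=4.
Step 14. [r4c3∈{2}] nothing but 2 survives at r4c3, so r4c3=2.
Step 15. [r3c2∈{1}] r3c2 is down to just 1. So r3c2=1.
Step 16. [r5c1∈{6}] r5c1's peers cover all but 6, so r5c1=6.
Step 17. [r2c2∈{3}] only 3 remains possible at r2c2 ⇒ r2c2=3.
Step 18. [r6c6∈{3}] nothing but 3 survives at r6c6. So r6c6=3.
Step 19. [r3c5∈{6}] r3c5 is down to just 6 ⇒ r3c5=6.
Step 20. [r5c4∈{5}] r5c4 is down to just 5 ⇒ r5c4=5.
Step 21. [r3c3∈{5}] nothing but 5 survives at r3c3. So r3c3=5.
Step 22. [r5c5∈{1}] nothing but 1 survives at r5c5 ⇒ r5c5=1.

Answer: 5 4 1 2 3 6 / 2 3 6 1 4 5 / 4 1 5 3 6 2 / 3 6 2 4 5 1 / 6 2 3 5 1 4 / 1 5 4 6 2 3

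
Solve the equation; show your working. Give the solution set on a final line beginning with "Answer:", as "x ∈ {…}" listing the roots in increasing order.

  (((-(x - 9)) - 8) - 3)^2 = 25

Step 1. [(((-(x - 9)) - 8) - 3)^2 = 25] 25 ≥ 0, LHS is (·)² — take ±√. So sqrt: ((-(x - 9)) - 8) - 3 = 5 or -5.
Step 2. [((-(x - 9)) - 8) - 3 = 5 or -5] add 3: x sits inside (… - 3), so sub: (-(x - 9)) - 8 = 8 or -2.
Step 3. [(-(x - 9)) - 8 = 8 or -2] peel the -8: add 8 from each side, so sub: -(x - 9) = 16 or 6.
Step 4. [-(x - 9) = 16 or 6] LHS negated; negate both sides. So neg: x - 9 = -16 or -6.
Step 5. [x - 9 = -16 or -6] peel the -9: add 9 from each side ⇒ sub: x = -7 or 3.

Answer: x ∈ {-7, 3}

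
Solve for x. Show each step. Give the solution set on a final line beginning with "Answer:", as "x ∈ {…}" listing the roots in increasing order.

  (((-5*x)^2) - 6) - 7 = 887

Step 1. [(((-5*x)^2) - 6) - 7 = 887] peel the -7: add 7 from each side, so sub: ((-5*x)^2) - 6 = 894.
Step 2. [((-5*x)^2) - 6 = 894] -6 is outermost — add 6 both sides, so sub: (-5*x)^2 = 900.
Step 3. [(-5*x)^2 = 900] 900 ≥ 0, LHS is (·)² — take ±√ ⇒ sqrt: -5*x = 30 or -30.
Step 4. [-5*x = 30 or -30] -5 out front; divide by -5, so div: x = -6 or 6.

Answer: x ∈ {-6, 6}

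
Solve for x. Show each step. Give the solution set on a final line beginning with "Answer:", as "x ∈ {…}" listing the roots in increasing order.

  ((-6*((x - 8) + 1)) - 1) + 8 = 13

Step 1. [((-6*((x - 8) + 1)) - 1) + 8 = 13] 8 comes off first (subtract 8). So sub: (-6*((x - 8) + 1)) - 1 = 5.
Step 2. [(-6*((x - 8) + 1)) - 1 = 5] 1 comes off first (add 1) ⇒ sub: -6*((x - 8) + 1) = 6.
Step 3. [-6*((x - 8) + 1) = 6] divide by the outer -6, so div: (x - 8) + 1 = -1.
Step 4. [(x - 8) + 1 = -1] peel the +1: subtract 1 from each side, so sub: x - 8 = -2.
Step 5. [x - 8 = -2] -8 is outermost — add 8 both sides, so sub: x = 6.

Answer: x ∈ {6}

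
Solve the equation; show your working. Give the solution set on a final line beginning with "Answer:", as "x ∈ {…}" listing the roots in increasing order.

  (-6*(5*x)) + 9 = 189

Step 1. [(-6*(5*x)) + 9 = 189] +9 is outermost — subtract 9 both sides ⇒ sub: -6*(5*x) = 180.
Step 2. [-6*(5*x) = 180] -6 out front; divide by -6. So div: 5*x = -30.
Step 3. [5*x = -30] 5 out front; divide by 5 ⇒ div: x = -6.

Answer: x ∈ {-6}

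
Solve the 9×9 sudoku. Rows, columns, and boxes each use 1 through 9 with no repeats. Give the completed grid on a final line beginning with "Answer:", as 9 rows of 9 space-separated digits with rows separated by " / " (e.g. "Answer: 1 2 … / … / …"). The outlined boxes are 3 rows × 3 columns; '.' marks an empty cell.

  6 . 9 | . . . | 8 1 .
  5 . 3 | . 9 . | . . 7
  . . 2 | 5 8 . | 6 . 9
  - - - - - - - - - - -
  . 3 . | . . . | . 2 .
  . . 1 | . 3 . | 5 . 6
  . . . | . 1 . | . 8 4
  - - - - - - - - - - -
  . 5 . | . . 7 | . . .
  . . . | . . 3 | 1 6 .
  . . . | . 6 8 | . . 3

Step 1. [r2c8∈{4}] r2c8 has the single candidate 4 ⇒ r2c8=4.
Step 2. [r6c2∈{2,6,7,9}] 6 has one home in col 2: r6c2 ⇒ r6c2=6.
Step 3. [r7c8∈{9}] only 9 remains possible at r7c8 ⇒ r7c8=9.
Step 4. [r5c8∈{7}] nothing but 7 survives at r5c8, so r5c8=7.
Step 5. [r9c7∈{2,4,7}] in col 7, 7 fits only at r9c7, so r9c7=7.
Step 6. [r9c3∈{4}] nothing but 4 survives at r9c3, so r9c3=4.
Step 7. [r4c7∈{9}] only 9 remains possible at r4c7 ⇒ r4c7=9.
Step 8. [r8c5∈{2,4,5}] box 8 places 5 nowhere but r8c5 ⇒ r8c5=5.
Step 9. [r8c4∈{2,4,9}] in row 8, 4 fits only at r8c4, so r8c4=4.
Step 10. [r7c5∈{2}] r7c5 is down to just 2, so r7c5=2.
Step 11. [r9c4∈{1,9}] r9c4 is the only open cell in box 8 admitting 9. So r9c4=9.
Step 12. [r8c9∈{2,8}] across box 9, 2 lands solely at r8c9 ⇒ r8c9=2.
Step 13. [r2c2∈{1,8}] row 2 places 8 nowhere but r2c2. So r2c2=8.
Step 14. [r7c1∈{1,3,8}] row 7 places 3 nowhere but r7c1, so r7c1=3.
Step 15. [r2c7∈{2}] r2c7's peers cover all but 2, so r2c7=2.
Step 16. [r1c4∈{2,3,7}] row 1 places 3 nowhere but r1c4 ⇒ r1c4=3.
Step 17. [r1c6∈{2,4}] row 1 places 2 nowhere but r1c6 ⇒ r1c6=2.
Step 18. [r1c5∈{4,7}] r1c5 is the only open cell in box 2 admitting 7 ⇒ r1c5=7.
Step 19. [r3c6∈{1,4}] across box 2, 4 lands solely at r3c6. So r3c6=4.
Step 20. [r5c6∈{9}] r5c6 has the single candidate 9. So r5c6=9.
Step 21. [r6c1∈{2,7,9}] r6c1 is the only open cell in row 6 admitting 9 ⇒ r6c1=9.
Step 22. [r2c6∈{1,6}] col 6 places 1 nowhere but r2c6, so r2c6=1.
Step 23. [r6c6∈{5}] r6c6 is down to just 5 ⇒ r6c6=5.
Step 24. [r6c3∈{7}] only 7 remains possible at r6c3. So r6c3=7.
Step 25. [r8c3∈{8}] only 8 remains possible at r8c3. So r8c3=8.
Step 26. [r8c1∈{7}] r8c1's peers cover all but 7 ⇒ r8c1=7.
Step 27. [r4c4∈{6,7,8}] in row 4, 7 fits only at r4c4. So r4c4=7.
Step 28. [r5c4∈{2,8}] r5c4 is the only open cell in col 4 admitting 8, so r5c4=8.
Step 29. [r3c1∈{1}] nothing but 1 survives at r3c1 ⇒ r3c1=1.
Step 30. [r9c1∈{2}] r9c1's peers cover all but 2, so r9c1=2.
Step 31. [r5c1∈{4}] nothing but 4 survives at r5c1, so r5c1=4.
Step 32. [r4c5∈{4}] r4c5's peers cover all but 4, so r4c5=4.
Step 33. [r9c2∈{1}] nothing but 1 survives at r9c2. So r9c2=1.
Step 34. [r6c7∈{3}] r6c7 has the single candidate 3, so r6c7=3.
Step 35. [r6c4∈{2}] only 2 remains possible at r6c4. So r6c4=2.
Step 36. [r7c4∈{1}] nothing but 1 survives at r7c4, so r7c4=1.
Step 37. [r5c2∈{2}] only 2 remains possible at r5c2 ⇒ r5c2=2.
Step 38. [r2c4∈{6}] r2c4 is down to just 6 ⇒ r2c4=6.
Step 39. [r8c2∈{9}] only 9 remains possible at r8c2 ⇒ r8c2=9.
Step 40. [r4c3∈{5}] r4c3's peers cover all but 5. So r4c3=5.
Step 41. [r3c8∈{3}] nothing but 3 survives at r3c8, so r3c8=3.
Step 42. [r4c1∈{8}] only 8 remains possible at r4c1. So r4c1=8.
Step 43. [r7c9∈{8}] r7c9 is down to just 8 ⇒ r7c9=8.
Step 44. [r4c6∈{6}] r4c6's peers cover all but 6. So r4c6=6.
Step 45. [r1c9∈{5}] r1c9 is down to just 5, so r1c9=5.
Step 46. [r9c8∈{5}] r9c8's peers cover all but 5. So r9c8=5.
Step 47. [r4c9∈{1}] r4c9's peers cover all but 1. So r4c9=1.
Step 48. [r7c3∈{6}] r7c3's peers cover all but 6, so r7c3=6.
Step 49. [r3c2∈{7}] only 7 remains possible at r3c2, so r3c2=7.
Step 50. [r7c7∈{4}] only 4 remains possible at r7c7 ⇒ r7c7=4.
Step 51. [r1c2∈{4}] r1c2 is down to just 4. So r1c2=4.

Answer: 6 4 9 3 7 2 8 1 5 / 5 8 3 6 9 1 2 4 7 / 1 7 2 5 8 4 6 3 9 / 8 3 5 7 4 6 9 2 1 / 4 2 1 8 3 9 5 7 6 / 9 6 7 2 1 5 3 8 4 / 3 5 6 1 2 7 4 9 8 / 7 9 8 4 5 3 1 6 2 / 2 1 4 9 6 8 7 5 3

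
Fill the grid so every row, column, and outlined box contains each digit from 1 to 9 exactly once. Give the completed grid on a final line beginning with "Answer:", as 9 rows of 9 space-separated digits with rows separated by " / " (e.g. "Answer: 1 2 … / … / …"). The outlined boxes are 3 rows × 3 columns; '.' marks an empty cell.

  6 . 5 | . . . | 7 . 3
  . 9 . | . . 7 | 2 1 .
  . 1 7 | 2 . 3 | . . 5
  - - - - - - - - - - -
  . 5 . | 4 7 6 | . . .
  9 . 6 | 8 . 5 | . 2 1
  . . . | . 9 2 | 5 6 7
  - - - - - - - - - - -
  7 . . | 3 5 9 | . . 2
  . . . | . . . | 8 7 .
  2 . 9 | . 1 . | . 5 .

Step 1. [r7c8∈{4}] r7c8 is down to just 4. So r7c8=4.
Step 2. [r2c9∈{4,6,8}] in col 9, 4 fits only at r2c9, so r2c9=4.
Step 3. [r8c6∈{4}] r8c6 is down to just 4 ⇒ r8c6=4.
Step 4. [r6c3∈{1,3,4,8}] 4 has one home in col 3: r6c3 ⇒ r6c3=4.
Step 5. [r4c8∈{3,8,9}] across col 8, 3 lands solely at r4c8. So r4c8=3.
Step 6. [r8c4∈{6}] r8c4 is down to just 6. So r8c4=6.
Step 7. [r8c2∈{3}] r8c2 has the single candidate 3. So r8c2=3.
Step 8. [r6c2∈{8}] r6c2's peers cover all but 8, so r6c2=8.
Step 9. [r3c7∈{6,9}] in box 3, 6 fits only at r3c7, so r3c7=6.
Step 10. [r8c3∈{1}] only 1 remains possible at r8c3. So r8c3=1.
Step 11. [r3c1∈{4,8}] in col 1, 4 fits only at r3c1. So r3c1=4.
Step 12. [r3c5∈{8}] only 8 remains possible at r3c5, so r3c5=8.
Step 13. [r1c4∈{1,9}] col 4 places 9 nowhere but r1c4, so r1c4=9.
Step 14. [r2c3∈{3,8}] 3 has one home in col 3: r2c3 ⇒ r2c3=3.
Step 15. [r8c9∈{9}] r8c9 has the single candidate 9, so r8c9=9.
Step 16. [r6c4∈{1}] r6c4 is down to just 1 ⇒ r6c4=1.
Step 17. [r9c9∈{6}] r9c9's peers cover all but 6 ⇒ r9c9=6.
Step 18. [r4c9∈{8}] only 8 remains possible at r4c9, so r4c9=8.
Step 19. [r9c4∈{7}] r9c4 is down to just 7. So r9c4=7.
Step 20. [r2c1∈{8}] r2c1 is down to just 8, so r2c1=8.
Step 21. [r6c1∈{3}] only 3 remains possible at r6c1. So r6c1=3.
Step 22. [r1c2∈{2}] only 2 remains possible at r1c2. So r1c2=2.
Step 23. [r2c4∈{5}] nothing but 5 survives at r2c4. So r2c4=5.
Step 24. [r7c7∈{1}] r7c7 has the single candidate 1 ⇒ r7c7=1.
Step 25. [r4c1∈{1}] only 1 remains possible at r4c1. So r4c1=1.
Step 26. [r9c7∈{3}] r9c7's peers cover all but 3. So r9c7=3.
Step 27. [r8c1∈{5}] r8c1 has the single candidate 5 ⇒ r8c1=5.
Step 28. [r9c6∈{8}] r9c6's peers cover all but 8, so r9c6=8.
Step 29. [r1c5∈{4}] nothing but 4 survives at r1c5. So r1c5=4.
Step 30. [r3c8∈{9}] r3c8 has the single candidate 9, so r3c8=9.
Step 31. [r5c7∈{4}] only 4 remains possible at r5c7 ⇒ r5c7=4.
Step 32. [r1c8∈{8}] r1c8 is down to just 8 ⇒ r1c8=8.
Step 33. [r7c2∈{6}] r7c2 has the single candidate 6 ⇒ r7c2=6.
Step 34. [r1c6∈{1}] r1c6 has the single candidate 1 ⇒ r1c6=1.
Step 35. [r5c5∈{3}] r5c5 is down to just 3. So r5c5=3.
Step 36. [r7c3∈{8}] r7c3 is down to just 8. So r7c3=8.
Step 37. [r5c2∈{7}] r5c2 has the single candidate 7, so r5c2=7.
Step 38. [r8c5∈{2}] nothing but 2 survives at r8c5. So r8c5=2.
Step 39. [r4c7∈{9}] only 9 remains possible at r4c7, so r4c7=9.
Step 40. [r4c3∈{2}] only 2 remains possible at r4c3, so r4c3=2.
Step 41. [r9c2∈{4}] nothing but 4 survives at r9c2. So r9c2=4.
Step 42. [r2c5∈{6}] r2c5 has the single candidate 6, so r2c5=6.

Answer: 6 2 5 9 4 1 7 8 3 / 8 9 3 5 6 7 2 1 4 / 4 1 7 2 8 3 6 9 5 / 1 5 2 4 7 6 9 3 8 / 9 7 6 8 3 5 4 2 1 / 3 8 4 1 9 2 5 6 7 / 7 6 8 3 5 9 1 4 2 / 5 3 1 6 2 4 8 7 9 / 2 4 9 7 1 8 3 5 6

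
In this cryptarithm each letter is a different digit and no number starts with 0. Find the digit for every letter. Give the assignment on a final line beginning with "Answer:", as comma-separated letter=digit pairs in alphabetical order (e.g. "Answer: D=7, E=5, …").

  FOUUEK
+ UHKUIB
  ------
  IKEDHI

Step 1. [col 1: K + B ≡ I (mod 10)] no forcing yet in column 1 (carry-in 0); B=7 is free and consistent — try it, so B=7.
Step 2. [col 1: K + B ≡ I (mod 10)] K=8 is one option consistent with column 1 (K + B ≡ I (mod 10), carry-in 0) — take it. So K=8.
Step 3. [col 1: K + B ≡ I (mod 10)] column 1: given K=8, B=7, carry-in 0, and digits 7,8 already taken and all letters distinct, K+B≡I (mod 10) forces I=5, so I=5.
Step 4. [col 2: E + I ≡ H (mod 10)] no forcing yet in column 2 (carry-in 1); E=0 is free and consistent — try it ⇒ E=0.
Step 5. [col 2: E + I ≡ H (mod 10)] column 2 reads E+I+carry(1)=H with E=0, I=5; with digits 0,5,7,8 already taken and all letters distinct, the only value for H is 6 ⇒ H=6.
Step 6. [col 3: U + U ≡ D (mod 10)] no forcing yet in column 3 (carry-in 0); U=2 is free and consistent — try it, so U=2.
Step 7. [col 3: U + U ≡ D (mod 10)] column 3 reads U+U+carry(0)=D with U=2; with digits 0,2,5,6,7,8 already taken and all letters distinct, the only value for D is 4, so D=4.
Step 8. [col 5: O + H ≡ K (mod 10)] column 5 reads O+H+carry(1)=K with H=6, K=8; with digits 0,2,4,5,6,7,8 already taken and all letters distinct, the only value for O is 1 ⇒ O=1.
Step 9. [col 6: F + U ≡ I (mod 10)] column 6: given U=2, I=5, carry-in 0, and digits 0,1,2,4,5,6,7,8 already taken and all letters distinct, F+U≡I (mod 10) forces F=3, so F=3.

Answer: B=7, D=4, E=0, F=3, H=6, I=5, K=8, O=1, U=2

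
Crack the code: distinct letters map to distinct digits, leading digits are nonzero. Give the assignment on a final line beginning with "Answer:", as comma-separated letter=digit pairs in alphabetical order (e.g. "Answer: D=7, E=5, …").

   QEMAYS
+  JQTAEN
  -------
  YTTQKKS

Step 1. [col 1: S + N ≡ S (mod 10)] column 1: given nothing yet, carry-in 0, and all letters distinct, none taken yet, S+N≡S (mod 10) forces N=0, so N=0.
Step 2. [Y] Y is the leading digit of a 7-digit sum of two 6-digit numbers; the final carry is exactly 1, so Y=1.
Step 3. [col 1: S + N ≡ S (mod 10)] column 1 (S + N ≡ S (mod 10), carry-in 0) doesn't pin S yet; pick S=9 and continue ⇒ S=9.
Step 4. [col 2: Y + E ≡ K (mod 10)] E=7 is one option consistent with column 2 (Y + E ≡ K (mod 10), carry-in 0) — take it, so E=7.
Step 5. [col 2: Y + E ≡ K (mod 10)] column 2: given Y=1, E=7, carry-in 0, and digits 0,1,7,9 already taken and all letters distinct, Y+E≡K (mod 10) forces K=8, so K=8.
Step 6. [col 3: A + A ≡ K (mod 10)] column 3: given K=8, carry-in 0, and digits 0,1,7,8,9 already taken and all letters distinct, A+A≡K (mod 10) forces A=4 ⇒ A=4.
Step 7. [col 4: M + T ≡ Q (mod 10)] in column 4 we have M+T≡Q with carry-in 0; given nothing yet and digits 0,1,4,7,8,9 already taken and all letters distinct, that pins Q to 5. So Q=5.
Step 8. [col 4: M + T ≡ Q (mod 10)] column 4 (M + T ≡ Q (mod 10), carry-in 0) doesn't pin T yet; pick T=2 and continue. So T=2.
Step 9. [col 4: M + T ≡ Q (mod 10)] in column 4 we have M+T≡Q with carry-in 0; given T=2, Q=5 and digits 0,1,2,4,5,7,8,9 already taken and all letters distinct, that pins M to 3 ⇒ M=3.
Step 10. [col 6: Q + J ≡ T (mod 10)] in column 6 we have Q+J≡T with carry-in 1; given Q=5, T=2 and digits 0,1,2,3,4,5,7,8,9 already taken and all letters distinct, that pins J to 6. So J=6.

Answer: A=4, E=7, J=6, K=8, M=3, N=0, Q=5, S=9, T=2, Y=1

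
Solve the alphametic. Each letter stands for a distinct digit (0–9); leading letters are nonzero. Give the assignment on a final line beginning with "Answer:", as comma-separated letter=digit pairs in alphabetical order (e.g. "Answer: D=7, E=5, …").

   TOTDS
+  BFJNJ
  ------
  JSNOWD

Step 1. [col 1: S + J ≡ D (mod 10)] D=3 is one option consistent with column 1 (S + J ≡ D (mod 10), carry-in 0) — take it, so D=3.
Step 2. [col 1: S + J ≡ D (mod 10)] column 1 (S + J ≡ D (mod 10), carry-in 0) doesn't pin S yet; pick S=2 and continue ⇒ S=2.
Step 3. [col 1: S + J ≡ D (mod 10)] in column 1 we have S+J≡D with carry-in 0; given S=2, D=3 and digits 2,3 already taken and all letters distinct, that pins J to 1 ⇒ J=1.
Step 4. [col 2: D + N ≡ W (mod 10)] N=7 is one option consistent with column 2 (D + N ≡ W (mod 10), carry-in 0) — take it, so N=7.
Step 5. [col 2: D + N ≡ W (mod 10)] column 2: given D=3, N=7, carry-in 0, and digits 1,2,3,7 already taken and all letters distinct, D+N≡W (mod 10) forces W=0 ⇒ W=0.
Step 6. [col 3: T + J ≡ O (mod 10)] column 3 (T + J ≡ O (mod 10), carry-in 1) doesn't pin T yet; pick T=6 and continue ⇒ T=6.
Step 7. [col 3: T + J ≡ O (mod 10)] column 3 reads T+J+carry(1)=O with T=6, J=1; with digits 0,1,2,3,6,7 already taken and all letters distinct, the only value for O is 8, so O=8.
Step 8. [col 4: O + F ≡ N (mod 10)] from column 4 (O=8, N=7, carry-in 0, digits 0,1,2,3,6,7,8 already taken and all letters distinct): F must equal 9. So F=9.
Step 9. [col 5: T + B ≡ S (mod 10)] in column 5 we have T+B≡S with carry-in 1; given T=6, S=2 and digits 0,1,2,3,6,7,8,9 already taken and all letters distinct, that pins B to 5, so B=5.

Answer: B=5, D=3, F=9, J=1, N=7, O=8, S=2, T=6, W=0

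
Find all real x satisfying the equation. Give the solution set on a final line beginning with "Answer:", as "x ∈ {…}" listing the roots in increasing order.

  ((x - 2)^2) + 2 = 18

Step 1. [((x - 2)^2) + 2 = 18] 2 comes off first (subtract 2). So sub: (x - 2)^2 = 16.
Step 2. [(x - 2)^2 = 16] LHS squared, RHS 16 ≥ 0: apply √ (±), so sqrt: x - 2 = 4 or -4.
Step 3. [x - 2 = 4 or -4] add 2: x sits inside (… - 2) ⇒ sub: x = 6 or -2.

Answer: x ∈ {-2, 6}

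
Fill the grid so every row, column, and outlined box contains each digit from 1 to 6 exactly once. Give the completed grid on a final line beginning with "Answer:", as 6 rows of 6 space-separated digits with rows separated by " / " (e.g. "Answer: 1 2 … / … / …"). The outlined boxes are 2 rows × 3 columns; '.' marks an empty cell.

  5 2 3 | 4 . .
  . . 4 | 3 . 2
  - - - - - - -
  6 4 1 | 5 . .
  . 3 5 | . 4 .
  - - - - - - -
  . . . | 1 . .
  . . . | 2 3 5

Step 1. [r5c5∈{6}] r5c5's peers cover all but 6 ⇒ r5c5=6.
Step 2. [r2c1∈{1}] r2c1 has the single candidate 1. So r2c1=1.
Step 3. [r1c6∈{1,6}] in row 1, 6 fits only at r1c6 ⇒ r1c6=6.
Step 4. [r5c1∈{2,3,4}] 3 has one home in row 5: r5c1, so r5c1=3.
Step 5. [r6c2∈{1,6}] across row 6, 1 lands solely at r6c2. So r6c2=1.
Step 6. [r4c4∈{6}] r4c4 is down to just 6 ⇒ r4c4=6.
Step 7. [r5c3∈{2}] only 2 remains possible at r5c3, so r5c3=2.
Step 8. [r5c2∈{5}] r5c2's peers cover all but 5. So r5c2=5.
Step 9. [r4c6∈{1}] r4c6's peers cover all but 1 ⇒ r4c6=1.
Step 10. [r6c3∈{6}] nothing but 6 survives at r6c3. So r6c3=6.
Step 11. [r2c2∈{6}] nothing but 6 survives at r2c2. So r2c2=6.
Step 12. [r3c5∈{2}] nothing but 2 survives at r3c5, so r3c5=2.
Step 13. [r4c1∈{2}] r4c1 has the single candidate 2 ⇒ r4c1=2.
Step 14. [r3c6∈{3}] r3c6's peers cover all but 3. So r3c6=3.
Step 15. [r6c1∈{4}] only 4 remains possible at r6c1, so r6c1=4.
Step 16. [r2c5∈{5}] only 5 remains possible at r2c5. So r2c5=5.
Step 17. [r1c5∈{1}] r1c5 has the single candidate 1. So r1c5=1.
Step 18. [r5c6∈{4}] only 4 remains possible at r5c6 ⇒ r5c6=4.

Answer: 5 2 3 4 1 6 / 1 6 4 3 5 2 / 6 4 1 5 2 3 / 2 3 5 6 4 1 / 3 5 2 1 6 4 / 4 1 6 2 3 5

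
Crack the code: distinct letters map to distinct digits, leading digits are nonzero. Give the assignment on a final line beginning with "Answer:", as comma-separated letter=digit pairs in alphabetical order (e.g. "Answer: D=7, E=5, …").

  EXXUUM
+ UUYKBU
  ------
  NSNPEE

Step 1. [col 1: M + U ≡ E (mod 10)] E=3 is one option consistent with column 1 (M + U ≡ E (mod 10), carry-in 0) — take it ⇒ E=3.
Step 2. [col 1: M + U ≡ E (mod 10)] U=5 is one option consistent with column 1 (M + U ≡ E (mod 10), carry-in 0) — take it ⇒ U=5.
Step 3. [col 1: M + U ≡ E (mod 10)] column 1 reads M+U+carry(0)=E with U=5, E=3; with digits 3,5 already taken and all letters distinct, the only value for M is 8. So M=8.
Step 4. [col 2: U + B ≡ E (mod 10)] column 2 reads U+B+carry(1)=E with U=5, E=3; with digits 3,5,8 already taken and all letters distinct, the only value for B is 7. So B=7.
Step 5. [col 3: U + K ≡ P (mod 10)] K=4 is one option consistent with column 3 (U + K ≡ P (mod 10), carry-in 1) — take it. So K=4.
Step 6. [col 3: U + K ≡ P (mod 10)] from column 3 (U=5, K=4, carry-in 1, digits 3,4,5,7,8 already taken and all letters distinct): P must equal 0. So P=0.
Step 7. [col 4: X + Y ≡ N (mod 10)] column 4: given nothing yet, carry-in 1, and digits 0,3,4,5,7,8 already taken and all letters distinct, X+Y≡N (mod 10) forces N=9 ⇒ N=9.
Step 8. [col 4: X + Y ≡ N (mod 10)] no forcing yet in column 4 (carry-in 1); X=6 is free and consistent — try it. So X=6.
Step 9. [col 4: X + Y ≡ N (mod 10)] column 4: given X=6, N=9, carry-in 1, and digits 0,3,4,5,6,7,8,9 already taken and all letters distinct, X+Y≡N (mod 10) forces Y=2, so Y=2.
Step 10. [col 5: X + U ≡ S (mod 10)] column 5: given X=6, U=5, carry-in 0, and digits 0,2,3,4,5,6,7,8,9 already taken and all letters distinct, X+U≡S (mod 10) forces S=1 ⇒ S=1.

Answer: B=7, E=3, K=4, M=8, N=9, P=0, S=1, U=5, X=6, Y=2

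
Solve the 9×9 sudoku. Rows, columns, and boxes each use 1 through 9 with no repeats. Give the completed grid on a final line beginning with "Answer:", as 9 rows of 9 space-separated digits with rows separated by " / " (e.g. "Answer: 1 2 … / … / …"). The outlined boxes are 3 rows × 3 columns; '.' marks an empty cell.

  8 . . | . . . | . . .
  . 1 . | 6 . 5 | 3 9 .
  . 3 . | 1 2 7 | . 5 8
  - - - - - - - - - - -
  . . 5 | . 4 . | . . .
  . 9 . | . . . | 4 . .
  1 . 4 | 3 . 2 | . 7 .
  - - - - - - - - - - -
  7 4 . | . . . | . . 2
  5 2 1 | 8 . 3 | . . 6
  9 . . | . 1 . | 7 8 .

Step 1. [r9c2∈{6}] only 6 remains possible at r9c2 ⇒ r9c2=6.
Step 2. [r3c7∈{6}] only 6 remains possible at r3c7. So r3c7=6.
Step 3. [r6c5∈{5,6,8,9}] row 6 places 6 nowhere but r6c5 ⇒ r6c5=6.
Step 4. [r1c3∈{2,6,7,9}] 6 has one home in row 1: r1c3, so r1c3=6.
Step 5. [r8c7∈{9}] r8c7's peers cover all but 9, so r8c7=9.
Step 6. [r6c2∈{8}] r6c2's peers cover all but 8. So r6c2=8.
Step 7. [r9c6∈{4}] r9c6 is down to just 4, so r9c6=4.
Step 8. [r1c6∈{9}] nothing but 9 survives at r1c6 ⇒ r1c6=9.
Step 9. [r6c7∈{5}] r6c7 has the single candidate 5, so r6c7=5.
Step 10. [r9c3∈{3}] nothing but 3 survives at r9c3, so r9c3=3.
Step 11. [r7c7∈{1}] r7c7 is down to just 1 ⇒ r7c7=1.
Step 12. [r4c2∈{7}] only 7 remains possible at r4c2 ⇒ r4c2=7.
Step 13. [r5c3∈{2}] nothing but 2 survives at r5c3, so r5c3=2.
Step 14. [r1c9∈{1,4,7}] row 1 places 7 nowhere but r1c9 ⇒ r1c9=7.
Step 15. [r1c8∈{1,2,4}] r1c8 is the only open cell in row 1 admitting 1 ⇒ r1c8=1.
Step 16. [r4c8∈{2,3,6}] 2 has one home in col 8: r4c8. So r4c8=2.
Step 17. [r4c4∈{9}] r4c4 has the single candidate 9 ⇒ r4c4=9.
Step 18. [r7c4∈{5}] r7c4 is down to just 5, so r7c4=5.
Step 19. [r5c8∈{3,6}] in col 8, 6 fits only at r5c8, so r5c8=6.
Step 20. [r5c5∈{5,7,8}] 5 has one home in row 5: r5c5. So r5c5=5.
Step 21. [r5c1∈{3}] r5c1's peers cover all but 3, so r5c1=3.
Step 22. [r5c6∈{1,8}] r5c6 is the only open cell in row 5 admitting 8 ⇒ r5c6=8.
Step 23. [r4c9∈{1,3}] across row 4, 3 lands solely at r4c9, so r4c9=3.
Step 24. [r2c1∈{2,4}] in row 2, 2 fits only at r2c1 ⇒ r2c1=2.
Step 25. [r8c8∈{4}] r8c8's peers cover all but 4 ⇒ r8c8=4.
Step 26. [r9c9∈{5}] r9c9 is down to just 5, so r9c9=5.
Step 27. [r5c4∈{7}] r5c4 has the single candidate 7, so r5c4=7.
Step 28. [r4c1∈{6}] nothing but 6 survives at r4c1, so r4c1=6.
Step 29. [r1c4∈{4}] r1c4 is down to just 4 ⇒ r1c4=4.
Step 30. [r1c5∈{3}] nothing but 3 survives at r1c5, so r1c5=3.
Step 31. [r9c4∈{2}] only 2 remains possible at r9c4. So r9c4=2.
Step 32. [r8c5∈{7}] r8c5 has the single candidate 7, so r8c5=7.
Step 33. [r4c7∈{8}] r4c7 has the single candidate 8, so r4c7=8.
Step 34. [r6c9∈{9}] r6c9 is down to just 9, so r6c9=9.
Step 35. [r7c3∈{8}] r7c3 is down to just 8. So r7c3=8.
Step 36. [r3c1∈{4}] nothing but 4 survives at r3c1, so r3c1=4.
Step 37. [r7c8∈{3}] only 3 remains possible at r7c8, so r7c8=3.
Step 38. [r4c6∈{1}] nothing but 1 survives at r4c6, so r4c6=1.
Step 39. [r2c9∈{4}] r2c9's peers cover all but 4. So r2c9=4.
Step 40. [r1c2∈{5}] r1c2's peers cover all but 5, so r1c2=5.
Step 41. [r7c5∈{9}] nothing but 9 survives at r7c5. So r7c5=9.
Step 42. [r7c6∈{6}] nothing but 6 survives at r7c6, so r7c6=6.
Step 43. [r5c9∈{1}] only 1 remains possible at r5c9 ⇒ r5c9=1.
Step 44. [r3c3∈{9}] r3c3's peers cover all but 9. So r3c3=9.
Step 45. [r1c7∈{2}] r1c7 has the single candidate 2. So r1c7=2.
Step 46. [r2c5∈{8}] nothing but 8 survives at r2c5, so r2c5=8.
Step 47. [r2c3∈{7}] r2c3 has the single candidate 7 ⇒ r2c3=7.

Answer: 8 5 6 4 3 9 2 1 7 / 2 1 7 6 8 5 3 9 4 / 4 3 9 1 2 7 6 5 8 / 6 7 5 9 4 1 8 2 3 / 3 9 2 7 5 8 4 6 1 / 1 8 4 3 6 2 5 7 9 / 7 4 8 5 9 6 1 3 2 / 5 2 1 8 7 3 9 4 6 / 9 6 3 2 1 4 7 8 5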